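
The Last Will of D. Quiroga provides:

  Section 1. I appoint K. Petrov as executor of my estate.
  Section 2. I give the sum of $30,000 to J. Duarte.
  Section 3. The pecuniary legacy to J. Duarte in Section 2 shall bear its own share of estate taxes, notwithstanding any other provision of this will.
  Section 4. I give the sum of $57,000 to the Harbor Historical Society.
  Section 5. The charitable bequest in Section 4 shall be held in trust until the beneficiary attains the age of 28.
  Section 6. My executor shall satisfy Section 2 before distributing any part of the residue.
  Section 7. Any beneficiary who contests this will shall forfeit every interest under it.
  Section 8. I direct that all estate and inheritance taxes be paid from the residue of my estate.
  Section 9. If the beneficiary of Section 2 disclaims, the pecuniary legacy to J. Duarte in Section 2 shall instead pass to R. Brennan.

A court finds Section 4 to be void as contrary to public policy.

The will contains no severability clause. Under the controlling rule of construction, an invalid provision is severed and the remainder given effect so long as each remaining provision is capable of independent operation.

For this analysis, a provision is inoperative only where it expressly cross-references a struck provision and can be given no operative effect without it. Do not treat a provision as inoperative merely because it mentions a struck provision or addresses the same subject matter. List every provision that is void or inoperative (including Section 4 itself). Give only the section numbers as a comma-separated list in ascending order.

Section 4 is struck. Section 5 operates only by reference to Section 4, so it falls with Section 4. With no severability clause, the stated default rule severs what cannot stand and enforces each remaining provision that can operate on its own. The provisions still in force are Section 1, Section 2, Section 3, Section 6, Section 7, Section 8, and Section 9.

4, 5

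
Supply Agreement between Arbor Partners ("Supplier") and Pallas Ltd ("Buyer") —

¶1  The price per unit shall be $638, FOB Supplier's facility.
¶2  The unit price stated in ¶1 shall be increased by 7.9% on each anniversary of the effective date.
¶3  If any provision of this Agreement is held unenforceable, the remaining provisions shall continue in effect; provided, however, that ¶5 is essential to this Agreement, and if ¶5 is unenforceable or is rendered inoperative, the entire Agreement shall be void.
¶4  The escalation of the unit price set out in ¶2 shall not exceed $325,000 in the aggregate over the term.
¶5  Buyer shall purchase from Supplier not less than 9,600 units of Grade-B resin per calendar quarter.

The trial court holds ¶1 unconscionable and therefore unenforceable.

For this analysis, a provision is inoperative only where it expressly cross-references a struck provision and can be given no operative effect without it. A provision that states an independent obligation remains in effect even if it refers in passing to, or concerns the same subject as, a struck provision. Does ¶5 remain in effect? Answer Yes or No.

Yes

¶1 is struck. ¶2 operates only by reference to ¶1, so it falls with ¶1. The whole of ¶4 is the aggregate cap on the escalation of the unit price, defined by reference to ¶2, so ¶4 cannot stand once ¶2 is removed. ¶3 makes ¶5 an essential term, but ¶5 is unaffected, so the severability proviso in ¶3 preserves the remaining provisions. The provisions still in force are ¶3 and ¶5. ¶5 is among the surviving provisions, so the answer is yes.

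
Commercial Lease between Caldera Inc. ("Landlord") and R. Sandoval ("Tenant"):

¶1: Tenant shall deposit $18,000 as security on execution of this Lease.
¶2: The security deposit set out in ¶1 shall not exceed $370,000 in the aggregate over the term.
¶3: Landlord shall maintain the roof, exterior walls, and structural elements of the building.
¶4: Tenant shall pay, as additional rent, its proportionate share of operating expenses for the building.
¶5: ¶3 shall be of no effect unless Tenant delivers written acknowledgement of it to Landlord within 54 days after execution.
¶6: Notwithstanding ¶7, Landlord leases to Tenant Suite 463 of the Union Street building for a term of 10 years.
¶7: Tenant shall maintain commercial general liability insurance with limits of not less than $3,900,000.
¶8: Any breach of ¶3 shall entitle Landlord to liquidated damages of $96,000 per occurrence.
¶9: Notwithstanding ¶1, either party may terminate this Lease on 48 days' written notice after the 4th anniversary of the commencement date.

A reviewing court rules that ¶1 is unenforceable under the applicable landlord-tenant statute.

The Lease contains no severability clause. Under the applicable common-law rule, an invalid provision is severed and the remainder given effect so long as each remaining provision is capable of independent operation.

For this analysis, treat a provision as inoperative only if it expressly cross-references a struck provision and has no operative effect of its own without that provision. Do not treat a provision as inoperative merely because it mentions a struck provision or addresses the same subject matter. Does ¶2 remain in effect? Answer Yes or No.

No

¶1 is struck. ¶2 operates only by reference to ¶1, so it falls with ¶1. Although ¶9 refers to ¶1, its operative terms do not depend on ¶1, so it remains in effect. With no severability clause, the stated default rule severs what cannot stand and enforces each remaining provision that can operate on its own. That leaves ¶3, ¶4, ¶5, ¶6, ¶7, ¶8, and ¶9 in effect. ¶2 is among the inoperative provisions, so the answer is no.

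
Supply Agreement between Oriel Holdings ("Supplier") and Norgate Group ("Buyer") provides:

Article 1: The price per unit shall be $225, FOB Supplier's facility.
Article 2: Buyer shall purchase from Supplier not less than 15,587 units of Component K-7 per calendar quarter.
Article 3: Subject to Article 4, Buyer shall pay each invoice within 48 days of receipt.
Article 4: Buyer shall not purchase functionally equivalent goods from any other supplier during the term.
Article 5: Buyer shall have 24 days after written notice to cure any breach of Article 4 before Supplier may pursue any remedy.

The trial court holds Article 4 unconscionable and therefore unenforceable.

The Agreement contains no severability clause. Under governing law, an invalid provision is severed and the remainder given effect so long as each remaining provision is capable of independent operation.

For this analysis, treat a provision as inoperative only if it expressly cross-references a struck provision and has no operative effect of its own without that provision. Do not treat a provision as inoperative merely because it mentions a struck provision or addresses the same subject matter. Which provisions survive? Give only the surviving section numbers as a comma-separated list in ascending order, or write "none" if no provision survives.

1, 2, 3

Article 4 is struck. Article 5 operates only by reference to Article 4, so it falls with Article 4. Article 3 mentions Article 4 but its own obligation stands independently of Article 4, so Article 3 is not affected. Under the stated default rule, only provisions that cannot operate independently fall away; the rest are enforced. That leaves Article 1, Article 2, and Article 3 in effect.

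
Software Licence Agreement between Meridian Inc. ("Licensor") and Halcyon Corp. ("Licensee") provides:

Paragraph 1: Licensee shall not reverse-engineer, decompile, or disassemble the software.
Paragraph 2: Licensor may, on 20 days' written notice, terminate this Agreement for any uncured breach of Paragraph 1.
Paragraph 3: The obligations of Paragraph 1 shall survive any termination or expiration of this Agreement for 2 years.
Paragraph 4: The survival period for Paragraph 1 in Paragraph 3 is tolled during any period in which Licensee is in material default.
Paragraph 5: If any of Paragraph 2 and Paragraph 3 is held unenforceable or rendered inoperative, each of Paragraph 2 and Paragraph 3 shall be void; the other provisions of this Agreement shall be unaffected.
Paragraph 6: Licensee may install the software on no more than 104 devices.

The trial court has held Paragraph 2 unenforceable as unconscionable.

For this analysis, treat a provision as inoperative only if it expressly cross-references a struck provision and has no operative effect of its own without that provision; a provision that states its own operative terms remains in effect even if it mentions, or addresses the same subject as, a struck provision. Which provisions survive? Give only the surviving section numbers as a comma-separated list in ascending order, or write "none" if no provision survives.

1, 5, 6

Paragraph 2 is struck. Nothing else in the Agreement is defined by reference to Paragraph 2. Paragraph 5 declares Paragraph 2 and Paragraph 3 mutually dependent; since one of them has fallen, all of them are of no effect. That brings down Paragraph 3 as well. Paragraph 4 in turn depends solely on a provision now struck and likewise falls. The remainder continues in force under Paragraph 5. That leaves Paragraph 1, Paragraph 5, and Paragraph 6 in effect.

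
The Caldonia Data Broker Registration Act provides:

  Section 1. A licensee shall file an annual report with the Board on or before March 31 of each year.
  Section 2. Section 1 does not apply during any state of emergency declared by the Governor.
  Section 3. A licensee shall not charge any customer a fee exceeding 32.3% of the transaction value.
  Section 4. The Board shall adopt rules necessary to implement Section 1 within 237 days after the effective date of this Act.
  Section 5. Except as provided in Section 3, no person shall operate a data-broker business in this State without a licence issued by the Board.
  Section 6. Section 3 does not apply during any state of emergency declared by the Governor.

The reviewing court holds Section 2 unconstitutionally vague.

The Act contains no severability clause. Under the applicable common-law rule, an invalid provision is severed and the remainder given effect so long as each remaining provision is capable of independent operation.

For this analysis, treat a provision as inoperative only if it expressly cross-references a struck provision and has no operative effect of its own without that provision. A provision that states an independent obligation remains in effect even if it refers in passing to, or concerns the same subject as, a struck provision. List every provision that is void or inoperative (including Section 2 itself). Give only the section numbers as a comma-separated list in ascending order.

2

Section 2 is struck. Nothing else in the Act is defined by reference to Section 2. Under the stated default rule, only provisions that cannot operate independently fall away; the rest are enforced. That leaves Section 1, Section 3, Section 4, Section 5, and Section 6 in effect.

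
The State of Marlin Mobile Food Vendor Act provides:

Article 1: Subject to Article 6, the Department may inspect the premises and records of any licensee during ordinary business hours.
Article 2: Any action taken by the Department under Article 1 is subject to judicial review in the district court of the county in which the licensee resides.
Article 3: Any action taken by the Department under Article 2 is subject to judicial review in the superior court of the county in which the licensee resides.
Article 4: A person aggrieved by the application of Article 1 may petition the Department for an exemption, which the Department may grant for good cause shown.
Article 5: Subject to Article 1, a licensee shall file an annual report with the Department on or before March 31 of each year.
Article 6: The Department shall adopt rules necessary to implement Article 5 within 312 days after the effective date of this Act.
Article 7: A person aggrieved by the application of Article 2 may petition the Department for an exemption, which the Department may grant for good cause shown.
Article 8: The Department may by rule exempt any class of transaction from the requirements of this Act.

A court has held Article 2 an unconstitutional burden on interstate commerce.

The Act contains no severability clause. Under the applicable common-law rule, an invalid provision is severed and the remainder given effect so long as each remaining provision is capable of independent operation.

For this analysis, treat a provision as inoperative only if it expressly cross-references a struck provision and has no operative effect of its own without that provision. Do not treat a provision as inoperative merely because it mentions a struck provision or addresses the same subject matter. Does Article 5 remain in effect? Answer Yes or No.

Yes

Article 2 is struck. Article 3 merely fixes the judicial-review right for Article 2; with Article 2 gone it has nothing to operate on and falls away. Article 7 operates only by reference to Article 2, so it falls with Article 2. With no severability clause, the stated default rule severs what cannot stand and enforces each remaining provision that can operate on its own. Article 1, Article 4, Article 5, Article 6, and Article 8 remain in effect. Article 5 is among the surviving provisions, so the answer is yes.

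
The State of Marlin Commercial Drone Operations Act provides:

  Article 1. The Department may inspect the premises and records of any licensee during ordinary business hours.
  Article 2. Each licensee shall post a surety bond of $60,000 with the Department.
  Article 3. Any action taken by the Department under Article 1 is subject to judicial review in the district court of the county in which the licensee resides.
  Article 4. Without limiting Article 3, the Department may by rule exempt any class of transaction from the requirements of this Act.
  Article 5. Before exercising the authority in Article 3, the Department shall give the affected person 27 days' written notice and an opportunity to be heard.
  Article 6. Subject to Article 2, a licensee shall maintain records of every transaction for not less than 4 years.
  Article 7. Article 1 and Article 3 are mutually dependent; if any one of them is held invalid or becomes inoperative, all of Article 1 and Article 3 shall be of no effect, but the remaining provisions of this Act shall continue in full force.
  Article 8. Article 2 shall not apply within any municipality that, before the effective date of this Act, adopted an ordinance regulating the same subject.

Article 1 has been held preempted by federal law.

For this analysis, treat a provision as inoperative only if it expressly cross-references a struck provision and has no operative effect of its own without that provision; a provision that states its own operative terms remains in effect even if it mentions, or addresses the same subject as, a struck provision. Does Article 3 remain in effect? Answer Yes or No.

No

Article 1 is struck. Article 3 merely fixes the judicial-review right for Article 1; with Article 1 gone it has nothing to operate on and falls away. Article 5 merely fixes the notice-and-hearing requirement for Article 3; with Article 3 gone it has nothing to operate on and falls away. Although Article 4 refers to Article 3, its operative terms do not depend on Article 3, so it remains in effect. Article 7 declares Article 1 and Article 3 mutually dependent; since one of them has fallen, all of them are of no effect. The remainder continues in force under Article 7. That leaves Article 2, Article 4, Article 6, Article 7, and Article 8 in effect. Article 3 is among the inoperative provisions, so the answer is no.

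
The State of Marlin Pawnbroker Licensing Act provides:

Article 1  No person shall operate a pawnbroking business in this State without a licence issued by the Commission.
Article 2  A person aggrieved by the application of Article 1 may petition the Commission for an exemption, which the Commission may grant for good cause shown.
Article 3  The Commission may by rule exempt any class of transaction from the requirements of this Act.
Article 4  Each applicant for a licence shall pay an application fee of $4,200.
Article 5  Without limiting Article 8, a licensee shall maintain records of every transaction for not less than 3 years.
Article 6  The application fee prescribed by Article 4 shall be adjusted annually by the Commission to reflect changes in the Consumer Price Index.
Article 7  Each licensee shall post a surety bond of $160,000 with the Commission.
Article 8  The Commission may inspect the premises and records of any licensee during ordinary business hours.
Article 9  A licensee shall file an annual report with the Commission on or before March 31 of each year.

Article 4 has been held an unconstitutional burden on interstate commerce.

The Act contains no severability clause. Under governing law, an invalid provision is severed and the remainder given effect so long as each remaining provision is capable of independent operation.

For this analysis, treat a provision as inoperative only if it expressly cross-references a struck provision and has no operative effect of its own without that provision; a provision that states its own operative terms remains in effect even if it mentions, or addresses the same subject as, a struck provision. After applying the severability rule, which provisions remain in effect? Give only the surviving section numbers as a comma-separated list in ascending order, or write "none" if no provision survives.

1, 2, 3, 5, 7, 8, 9

Article 4 is struck. The whole of Article 6 is the indexation of the application fee, defined by reference to Article 4, so Article 6 cannot stand once Article 4 is removed. Under the stated default rule, only provisions that cannot operate independently fall away; the rest are enforced. The provisions still in force are Article 1, Article 2, Article 3, Article 5, Article 7, Article 8, and Article 9.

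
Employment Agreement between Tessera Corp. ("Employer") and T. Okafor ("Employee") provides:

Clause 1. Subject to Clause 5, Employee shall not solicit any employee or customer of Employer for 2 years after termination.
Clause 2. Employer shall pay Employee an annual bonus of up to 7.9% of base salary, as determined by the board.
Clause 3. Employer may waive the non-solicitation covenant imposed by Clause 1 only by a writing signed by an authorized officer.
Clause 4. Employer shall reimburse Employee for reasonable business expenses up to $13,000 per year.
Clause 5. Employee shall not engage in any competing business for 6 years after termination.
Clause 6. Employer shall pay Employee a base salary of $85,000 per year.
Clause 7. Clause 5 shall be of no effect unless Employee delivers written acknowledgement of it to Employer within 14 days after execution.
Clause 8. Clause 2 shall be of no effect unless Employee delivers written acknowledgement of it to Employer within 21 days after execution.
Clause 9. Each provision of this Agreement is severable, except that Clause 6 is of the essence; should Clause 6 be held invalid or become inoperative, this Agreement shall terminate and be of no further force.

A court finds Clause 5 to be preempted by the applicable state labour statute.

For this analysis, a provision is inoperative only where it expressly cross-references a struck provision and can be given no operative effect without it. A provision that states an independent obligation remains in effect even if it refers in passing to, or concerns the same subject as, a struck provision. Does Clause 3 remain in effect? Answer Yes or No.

Clause 5 is struck. Clause 7 has no operative effect of its own apart from Clause 5 and is therefore inoperative. Although Clause 1 refers to Clause 5, its operative terms do not depend on Clause 5, so it remains in effect. Clause 9 makes Clause 6 an essential term, but Clause 6 is unaffected, so the severability proviso in Clause 9 preserves the remaining provisions. The provisions still in force are Clause 1, Clause 2, Clause 3, Clause 4, Clause 6, Clause 8, and Clause 9. Clause 3 is among the surviving provisions, so the answer is yes.

Yes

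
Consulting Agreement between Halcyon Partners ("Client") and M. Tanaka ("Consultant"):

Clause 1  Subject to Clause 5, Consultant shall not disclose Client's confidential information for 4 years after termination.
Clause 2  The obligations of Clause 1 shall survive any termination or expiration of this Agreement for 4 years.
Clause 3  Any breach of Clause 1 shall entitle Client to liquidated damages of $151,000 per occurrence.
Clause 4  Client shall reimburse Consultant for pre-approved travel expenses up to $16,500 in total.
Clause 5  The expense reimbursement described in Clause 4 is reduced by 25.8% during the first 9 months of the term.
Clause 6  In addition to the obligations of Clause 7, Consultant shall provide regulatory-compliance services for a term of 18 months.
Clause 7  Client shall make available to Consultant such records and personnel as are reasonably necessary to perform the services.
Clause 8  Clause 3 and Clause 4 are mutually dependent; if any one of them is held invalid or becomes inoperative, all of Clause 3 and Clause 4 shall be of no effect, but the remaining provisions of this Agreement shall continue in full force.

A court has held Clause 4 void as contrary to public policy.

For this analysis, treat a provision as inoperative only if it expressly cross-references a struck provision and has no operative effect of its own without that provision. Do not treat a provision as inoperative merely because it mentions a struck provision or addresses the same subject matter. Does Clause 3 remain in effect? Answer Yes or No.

No

Clause 4 is struck. The whole of Clause 5 is the introductory reduction to the expense reimbursement, defined by reference to Clause 4, so Clause 5 cannot stand once Clause 4 is removed. Clause 1 mentions Clause 5 but its own obligation stands independently of Clause 5, so Clause 1 is not affected. Clause 8 declares Clause 3 and Clause 4 mutually dependent; since one of them has fallen, all of them are of no effect. That brings down Clause 3 as well. The remainder continues in force under Clause 8. That leaves Clause 1, Clause 2, Clause 6, Clause 7, and Clause 8 in effect. Clause 3 is among the inoperative provisions, so the answer is no.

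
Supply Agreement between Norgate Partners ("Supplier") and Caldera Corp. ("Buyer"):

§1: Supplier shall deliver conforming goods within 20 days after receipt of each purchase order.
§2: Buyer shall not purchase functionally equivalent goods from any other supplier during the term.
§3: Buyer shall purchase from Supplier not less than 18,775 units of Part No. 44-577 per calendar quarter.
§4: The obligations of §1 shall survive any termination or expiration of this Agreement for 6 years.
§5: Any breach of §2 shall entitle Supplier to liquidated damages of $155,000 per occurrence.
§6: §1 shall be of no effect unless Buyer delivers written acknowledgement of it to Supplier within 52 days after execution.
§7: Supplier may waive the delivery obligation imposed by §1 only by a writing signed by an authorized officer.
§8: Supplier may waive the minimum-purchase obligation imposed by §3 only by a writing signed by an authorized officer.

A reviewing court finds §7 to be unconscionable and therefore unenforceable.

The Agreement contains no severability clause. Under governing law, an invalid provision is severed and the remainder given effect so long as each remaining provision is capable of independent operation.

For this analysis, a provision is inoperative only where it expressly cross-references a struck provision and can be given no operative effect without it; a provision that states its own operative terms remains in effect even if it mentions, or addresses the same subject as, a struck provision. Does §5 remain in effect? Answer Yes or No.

§7 is struck. No other provision's operative terms depend on §7. Under the stated default rule, only provisions that cannot operate independently fall away; the rest are enforced. That leaves §1, §2, §3, §4, §5, §6, and §8 in effect. §5 is among the surviving provisions, so the answer is yes.

Yes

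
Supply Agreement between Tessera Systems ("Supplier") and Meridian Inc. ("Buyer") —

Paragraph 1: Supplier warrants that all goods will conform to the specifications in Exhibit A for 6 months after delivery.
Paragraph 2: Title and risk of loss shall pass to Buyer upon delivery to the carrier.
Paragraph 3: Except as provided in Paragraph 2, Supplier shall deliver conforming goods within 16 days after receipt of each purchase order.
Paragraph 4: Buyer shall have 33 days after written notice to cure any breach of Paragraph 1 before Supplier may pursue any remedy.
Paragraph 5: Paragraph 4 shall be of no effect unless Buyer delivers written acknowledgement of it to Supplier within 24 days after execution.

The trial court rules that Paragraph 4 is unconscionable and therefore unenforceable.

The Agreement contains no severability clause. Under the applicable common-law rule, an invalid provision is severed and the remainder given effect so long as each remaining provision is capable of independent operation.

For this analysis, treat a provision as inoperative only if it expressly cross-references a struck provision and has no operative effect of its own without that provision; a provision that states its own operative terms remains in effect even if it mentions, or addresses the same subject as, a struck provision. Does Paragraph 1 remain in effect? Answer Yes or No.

Paragraph 4 is struck. Paragraph 5 merely fixes the acknowledgement condition for Paragraph 4; with Paragraph 4 gone it has nothing to operate on and falls away. Under the stated default rule, only provisions that cannot operate independently fall away; the rest are enforced. The provisions still in force are Paragraph 1, Paragraph 2, and Paragraph 3. Paragraph 1 is among the surviving provisions, so the answer is yes.

Yes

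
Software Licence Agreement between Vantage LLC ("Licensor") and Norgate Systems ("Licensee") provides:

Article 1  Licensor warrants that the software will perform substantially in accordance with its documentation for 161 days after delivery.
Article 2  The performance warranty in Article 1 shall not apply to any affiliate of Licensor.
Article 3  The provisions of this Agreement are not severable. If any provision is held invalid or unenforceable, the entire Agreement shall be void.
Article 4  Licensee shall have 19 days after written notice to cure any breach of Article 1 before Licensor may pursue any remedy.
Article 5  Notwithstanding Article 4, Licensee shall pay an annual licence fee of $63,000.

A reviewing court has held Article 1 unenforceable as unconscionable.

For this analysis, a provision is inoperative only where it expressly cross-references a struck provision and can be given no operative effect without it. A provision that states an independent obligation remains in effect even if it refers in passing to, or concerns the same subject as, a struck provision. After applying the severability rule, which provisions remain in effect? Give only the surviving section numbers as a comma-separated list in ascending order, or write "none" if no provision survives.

none

Article 1 is struck. The whole of Article 2 is the carve-out from the performance warranty, defined by reference to Article 1, so Article 2 cannot stand once Article 1 is removed. Article 4 operates only by reference to Article 1, so it falls with Article 1. Article 3 provides that the Agreement is not severable, so the invalidity of any one provision voids the entire Agreement. No provision of the Agreement survives.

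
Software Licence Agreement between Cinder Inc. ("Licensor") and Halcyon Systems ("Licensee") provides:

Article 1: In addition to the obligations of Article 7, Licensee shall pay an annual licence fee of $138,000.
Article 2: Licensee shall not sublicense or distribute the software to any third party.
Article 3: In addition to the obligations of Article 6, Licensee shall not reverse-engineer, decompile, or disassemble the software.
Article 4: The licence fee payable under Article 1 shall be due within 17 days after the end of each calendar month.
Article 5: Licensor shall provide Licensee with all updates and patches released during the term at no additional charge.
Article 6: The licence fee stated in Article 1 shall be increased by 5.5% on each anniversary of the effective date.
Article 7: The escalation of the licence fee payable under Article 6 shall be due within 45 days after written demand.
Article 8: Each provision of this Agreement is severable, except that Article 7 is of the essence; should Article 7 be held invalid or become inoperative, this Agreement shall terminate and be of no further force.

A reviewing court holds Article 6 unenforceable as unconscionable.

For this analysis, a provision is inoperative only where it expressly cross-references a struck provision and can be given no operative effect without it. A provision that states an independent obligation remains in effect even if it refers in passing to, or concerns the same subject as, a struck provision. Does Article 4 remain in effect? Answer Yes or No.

No

Article 6 is struck. The whole of Article 7 is the payment deadline for the escalation of the licence fee, defined by reference to Article 6, so Article 7 cannot stand once Article 6 is removed. Article 8 makes Article 7 an essential term, and Article 7 has been rendered inoperative by the cascade; under Article 8, the entire Agreement is therefore void. No provision of the Agreement survives. Article 4 is among the inoperative provisions, so the answer is no.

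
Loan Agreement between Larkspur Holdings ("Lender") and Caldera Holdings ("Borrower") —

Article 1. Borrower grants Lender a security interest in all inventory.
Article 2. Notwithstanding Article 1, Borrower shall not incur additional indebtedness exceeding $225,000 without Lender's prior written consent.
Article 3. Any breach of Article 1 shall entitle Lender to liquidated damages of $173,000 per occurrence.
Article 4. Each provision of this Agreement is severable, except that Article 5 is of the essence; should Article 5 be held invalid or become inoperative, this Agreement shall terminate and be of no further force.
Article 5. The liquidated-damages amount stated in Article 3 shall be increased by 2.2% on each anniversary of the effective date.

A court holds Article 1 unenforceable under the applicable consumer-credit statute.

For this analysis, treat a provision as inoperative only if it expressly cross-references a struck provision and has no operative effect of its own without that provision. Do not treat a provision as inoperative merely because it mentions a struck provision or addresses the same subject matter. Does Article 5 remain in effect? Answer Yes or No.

Article 1 is struck. Article 3 operates only by reference to Article 1, so it falls with Article 1. The whole of Article 5 is the escalation of the liquidated-damages amount, defined by reference to Article 3, so Article 5 cannot stand once Article 3 is removed. Article 4 makes Article 5 an essential term, and Article 5 has been rendered inoperative by the cascade; under Article 4, the entire Agreement is therefore void. No provision of the Agreement survives. Article 5 is among the inoperative provisions, so the answer is no.

No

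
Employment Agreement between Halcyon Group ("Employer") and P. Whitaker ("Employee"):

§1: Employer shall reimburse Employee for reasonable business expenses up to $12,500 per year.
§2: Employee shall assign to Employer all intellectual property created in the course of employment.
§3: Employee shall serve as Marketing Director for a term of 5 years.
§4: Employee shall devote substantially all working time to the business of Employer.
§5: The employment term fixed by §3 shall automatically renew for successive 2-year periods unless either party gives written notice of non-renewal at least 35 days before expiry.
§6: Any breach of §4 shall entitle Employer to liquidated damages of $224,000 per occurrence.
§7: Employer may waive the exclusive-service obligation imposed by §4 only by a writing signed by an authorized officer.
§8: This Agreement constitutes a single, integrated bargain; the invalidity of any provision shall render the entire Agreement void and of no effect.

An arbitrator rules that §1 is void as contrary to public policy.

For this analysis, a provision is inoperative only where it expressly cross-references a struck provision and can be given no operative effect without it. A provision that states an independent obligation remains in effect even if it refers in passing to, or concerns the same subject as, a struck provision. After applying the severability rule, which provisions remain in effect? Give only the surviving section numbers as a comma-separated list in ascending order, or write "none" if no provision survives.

none

§1 is struck. Nothing else in the Agreement is defined by reference to §1. §8 provides that the Agreement is not severable, so the invalidity of any one provision voids the entire Agreement. No provision of the Agreement survives.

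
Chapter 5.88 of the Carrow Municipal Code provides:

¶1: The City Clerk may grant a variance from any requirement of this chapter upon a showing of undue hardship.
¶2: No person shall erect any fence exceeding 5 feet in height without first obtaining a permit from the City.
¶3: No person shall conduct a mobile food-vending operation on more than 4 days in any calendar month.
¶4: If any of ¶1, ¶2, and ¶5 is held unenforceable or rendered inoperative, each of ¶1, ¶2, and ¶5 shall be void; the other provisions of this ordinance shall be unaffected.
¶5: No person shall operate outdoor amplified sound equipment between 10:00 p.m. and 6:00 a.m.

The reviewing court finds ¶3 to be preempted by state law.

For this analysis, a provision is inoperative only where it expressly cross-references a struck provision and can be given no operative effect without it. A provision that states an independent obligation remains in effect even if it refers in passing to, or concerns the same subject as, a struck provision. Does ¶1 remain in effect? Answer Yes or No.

¶3 is struck. No other provision's operative terms depend on ¶3. ¶4 ties ¶1, ¶2, and ¶5 together, but none of those is affected here; the remaining provisions continue in force under ¶4. That leaves ¶1, ¶2, ¶4, and ¶5 in effect. ¶1 is among the surviving provisions, so the answer is yes.

Yes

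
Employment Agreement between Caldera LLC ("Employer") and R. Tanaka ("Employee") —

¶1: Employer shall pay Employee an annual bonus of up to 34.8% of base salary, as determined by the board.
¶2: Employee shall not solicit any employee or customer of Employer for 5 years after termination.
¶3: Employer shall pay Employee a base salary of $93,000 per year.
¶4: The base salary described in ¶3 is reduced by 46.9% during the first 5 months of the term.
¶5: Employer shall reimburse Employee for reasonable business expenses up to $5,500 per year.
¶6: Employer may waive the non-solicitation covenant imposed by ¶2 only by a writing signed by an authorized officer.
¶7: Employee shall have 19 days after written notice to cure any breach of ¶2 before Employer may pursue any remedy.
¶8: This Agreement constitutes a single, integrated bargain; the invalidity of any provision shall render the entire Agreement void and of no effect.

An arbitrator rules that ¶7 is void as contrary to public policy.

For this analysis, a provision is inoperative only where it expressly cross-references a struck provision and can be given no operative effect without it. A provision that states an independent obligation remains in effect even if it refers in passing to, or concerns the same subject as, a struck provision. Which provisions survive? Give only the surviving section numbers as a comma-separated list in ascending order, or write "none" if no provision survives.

¶7 is struck. No other provision's operative terms depend on ¶7. ¶8 provides that the Agreement is not severable, so the invalidity of any one provision voids the entire Agreement. No provision of the Agreement survives.

none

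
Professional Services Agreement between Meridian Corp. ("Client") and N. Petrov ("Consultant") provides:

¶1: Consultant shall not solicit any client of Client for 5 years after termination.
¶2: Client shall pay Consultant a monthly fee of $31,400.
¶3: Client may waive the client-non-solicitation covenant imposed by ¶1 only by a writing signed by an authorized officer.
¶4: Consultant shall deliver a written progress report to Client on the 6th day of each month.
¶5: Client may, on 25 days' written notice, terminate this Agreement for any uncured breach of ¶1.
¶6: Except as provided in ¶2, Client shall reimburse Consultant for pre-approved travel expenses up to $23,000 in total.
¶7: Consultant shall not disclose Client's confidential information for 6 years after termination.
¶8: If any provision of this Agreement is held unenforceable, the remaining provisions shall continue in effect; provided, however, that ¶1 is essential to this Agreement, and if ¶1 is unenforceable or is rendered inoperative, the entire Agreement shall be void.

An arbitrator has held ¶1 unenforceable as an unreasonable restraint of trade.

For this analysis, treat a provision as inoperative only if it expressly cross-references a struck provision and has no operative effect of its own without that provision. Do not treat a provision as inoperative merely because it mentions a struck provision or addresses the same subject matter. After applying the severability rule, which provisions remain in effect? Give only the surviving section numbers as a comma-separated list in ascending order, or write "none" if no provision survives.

¶1 is struck. ¶3 merely fixes the waiver condition for ¶1; with ¶1 gone it has nothing to operate on and falls away. ¶5 merely fixes the termination right for breach of ¶1; with ¶1 gone it has nothing to operate on and falls away. ¶8 makes ¶1 an essential term, and ¶1 is the provision held invalid; under ¶8, the entire Agreement is therefore void. No provision of the Agreement survives.

none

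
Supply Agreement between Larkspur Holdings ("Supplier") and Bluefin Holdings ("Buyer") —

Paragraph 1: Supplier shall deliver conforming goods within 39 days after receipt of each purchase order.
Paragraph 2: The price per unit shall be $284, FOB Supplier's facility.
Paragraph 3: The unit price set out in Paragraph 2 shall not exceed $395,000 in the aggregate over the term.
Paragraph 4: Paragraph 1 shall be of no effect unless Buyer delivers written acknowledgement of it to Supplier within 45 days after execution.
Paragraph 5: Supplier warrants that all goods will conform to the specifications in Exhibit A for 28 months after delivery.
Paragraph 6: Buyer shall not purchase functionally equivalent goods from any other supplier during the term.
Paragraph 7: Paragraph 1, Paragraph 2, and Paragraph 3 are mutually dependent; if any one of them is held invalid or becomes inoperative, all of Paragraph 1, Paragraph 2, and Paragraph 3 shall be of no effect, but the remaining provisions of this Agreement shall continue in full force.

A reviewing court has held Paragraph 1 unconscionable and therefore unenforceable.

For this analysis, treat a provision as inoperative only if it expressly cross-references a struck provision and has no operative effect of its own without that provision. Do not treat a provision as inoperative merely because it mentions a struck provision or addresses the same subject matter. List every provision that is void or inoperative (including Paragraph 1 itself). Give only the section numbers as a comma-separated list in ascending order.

Paragraph 1 is struck. The only function of Paragraph 4 is the acknowledgement condition for Paragraph 1, so it cannot stand once Paragraph 1 is removed. Paragraph 7 declares Paragraph 1, Paragraph 2, and Paragraph 3 mutually dependent; since one of them has fallen, all of them are of no effect. That brings down Paragraph 2 and Paragraph 3 as well. The remainder continues in force under Paragraph 7. That leaves Paragraph 5, Paragraph 6, and Paragraph 7 in effect.

1, 2, 3, 4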